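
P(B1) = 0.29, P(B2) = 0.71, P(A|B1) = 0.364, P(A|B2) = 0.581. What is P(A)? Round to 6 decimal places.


P(A) = P(A|B1)*P(B1) + P(A|B2)*P(B2)
P(A|B1)*P(B1) = 0.364 * 0.29 = 0.10556
P(A|B2)*P(B2) = 0.581 * 0.71 = 0.41251
P(A) = 0.10556 + 0.41251 = 0.51807

0.518070


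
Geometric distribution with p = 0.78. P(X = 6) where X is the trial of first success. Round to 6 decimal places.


P = (1-p)^(k-1) * p
(1-p)^(k-1) = 0.22^5 = 0.0005153632
P = 0.0005153632 * 0.78 ≈ 0.0004019833

0.000402


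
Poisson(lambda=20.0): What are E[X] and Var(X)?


E[X] = Var(X) = lambda = 20.0

20.0, 20.0


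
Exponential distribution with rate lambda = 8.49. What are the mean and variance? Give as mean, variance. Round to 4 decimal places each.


mean = 1/lam, var = 1/lam^2
mean = 1 / 8.49 = 100/849 ≈ 0.117786
lam^2 = 8.49^2 = 72.0801
var = 1 / 72.0801 ≈ 0.013873

0.1178, 0.0139


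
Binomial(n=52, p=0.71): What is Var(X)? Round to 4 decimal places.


Var = n*p*(1-p) = 52 * 0.71 * 0.29 = 10.7068

10.7068


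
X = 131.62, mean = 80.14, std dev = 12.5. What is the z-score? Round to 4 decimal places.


z = (X - mu) / sigma
X - mu = 131.62 - 80.14 = 51.48
z = 51.48 / 12.5 = 4.1184

4.1184


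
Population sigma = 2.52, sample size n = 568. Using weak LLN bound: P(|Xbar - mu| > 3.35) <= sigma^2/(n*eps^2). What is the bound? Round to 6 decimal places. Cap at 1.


bound = min(1, sigma^2/(n*eps^2))
sigma^2 = 2.52^2 = 6.3504
n*eps^2 = 568 * 3.35^2 = 568 * 11.2225 = 6374.38
sigma^2/(n*eps^2) = 6.3504 / 6374.38 ≈ 0.00099624

0.000996


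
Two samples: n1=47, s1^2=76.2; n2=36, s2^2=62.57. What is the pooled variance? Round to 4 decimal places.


sp^2 = ((n1-1)*s1^2 + (n2-1)*s2^2)/(n1+n2-2)
(n1-1)*s1^2 = 46 * 76.2 = 3505.2
(n2-1)*s2^2 = 35 * 62.57 = 2189.95
numerator = 3505.2 + 2189.95 = 5695.15
n1+n2-2 = 81
sp^2 = 5695.15 / 81 = 113903/1620 ≈ 70.310494

70.3105


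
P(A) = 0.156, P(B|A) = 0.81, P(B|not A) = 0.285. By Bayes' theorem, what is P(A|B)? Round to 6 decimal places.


P(A|B) = P(B|A)*P(A) / P(B), P(B) = P(B|A)*P(A) + P(B|not A)*P(not A)
P(B|A)*P(A) = 0.81 * 0.156 = 0.12636
P(B|not A)*P(not A) = 0.285 * 0.844 = 0.24054
P(B) = 0.12636 + 0.24054 = 0.3669
P(A|B) = 0.12636 / 0.3669 = 2106/6115 ≈ 0.34439902

0.344399


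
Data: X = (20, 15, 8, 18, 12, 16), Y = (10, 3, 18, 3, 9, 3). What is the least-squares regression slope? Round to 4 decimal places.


b = sum((xi-xbar)(yi-ybar)) / sum((xi-xbar)^2)
n = 6, xbar = 89/6 ≈ 14.833333, ybar = 46/6 = 23/3 ≈ 7.666667
Sxy = sum((xi-xbar)(yi-ybar)) = -250/3 ≈ -83.333333
Sxx = sum((xi-xbar)^2) = 557/6 ≈ 92.833333
b = Sxy / Sxx = -500/557 ≈ -0.897666

-0.8977


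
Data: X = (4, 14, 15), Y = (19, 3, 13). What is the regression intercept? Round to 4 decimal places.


a = ybar - b*xbar, where b = sum((xi-xbar)(yi-ybar)) / sum((xi-xbar)^2)
n = 3, xbar = 33/3 = 11, ybar = 35/3 ≈ 11.666667
Sxy = sum((xi-xbar)(yi-ybar)) = -72
Sxx = sum((xi-xbar)^2) = 74
b = Sxy / Sxx = -36/37 ≈ -0.972973
a = 11.666667 - (-0.972973) * 11 = 2483/111 ≈ 22.369369

22.3694


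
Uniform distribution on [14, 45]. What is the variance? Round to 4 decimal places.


Var = (b-a)^2 / 12
(b-a)^2 = (45 - 14)^2 = 961
Var = 961/12 ≈ 80.083333

80.0833


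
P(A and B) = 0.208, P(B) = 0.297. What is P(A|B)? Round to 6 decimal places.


P(A|B) = P(A and B) / P(B) = 0.208 / 0.297 = 208/297 ≈ 0.70033670

0.700337


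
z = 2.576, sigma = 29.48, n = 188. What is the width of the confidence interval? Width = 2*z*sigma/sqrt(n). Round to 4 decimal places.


width = 2*z*sigma/sqrt(n)
2*z*sigma = 2 * 2.576 * 29.48 = 151.88096
sqrt(188) ≈ 13.711309
width = 151.88096 / 13.711309 ≈ 11.077057

11.0771


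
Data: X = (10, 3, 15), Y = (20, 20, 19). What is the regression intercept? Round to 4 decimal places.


a = ybar - b*xbar, where b = sum((xi-xbar)(yi-ybar)) / sum((xi-xbar)^2)
n = 3, xbar = 28/3 ≈ 9.333333, ybar = 59/3 ≈ 19.666667
Sxy = sum((xi-xbar)(yi-ybar)) = -17/3 ≈ -5.666667
Sxx = sum((xi-xbar)^2) = 218/3 ≈ 72.666667
b = Sxy / Sxx = -17/218 ≈ -0.077982
a = 19.666667 - (-0.077982) * 9.333333 = 2223/109 ≈ 20.394495

20.3945


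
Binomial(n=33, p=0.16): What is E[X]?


E[X] = n*p = 33 * 0.16 = 5.28

5.28


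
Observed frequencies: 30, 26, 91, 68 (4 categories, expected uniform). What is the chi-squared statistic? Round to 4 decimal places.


chi2 = sum((O-E)^2/E), E = total/4
total = 215, E = 215/4 = 53.75
(30 - 53.75)^2 / 53.75 = 564.0625 / 53.75 = 1805/172 ≈ 10.494186
(26 - 53.75)^2 / 53.75 = 770.0625 / 53.75 = 12321/860 ≈ 14.326744
(91 - 53.75)^2 / 53.75 = 1387.5625 / 53.75 = 22201/860 ≈ 25.815116
(68 - 53.75)^2 / 53.75 = 203.0625 / 53.75 = 3249/860 ≈ 3.777907
chi2 = 11699/215 ≈ 54.413953

54.4140


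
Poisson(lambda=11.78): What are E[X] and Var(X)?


E[X] = Var(X) = lambda = 11.78

11.78, 11.78


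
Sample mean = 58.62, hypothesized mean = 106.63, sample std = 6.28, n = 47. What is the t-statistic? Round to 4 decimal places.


t = (xbar - mu0) / (s/sqrt(n))
xbar - mu0 = 58.62 - 106.63 = -48.01
sqrt(47) ≈ 6.85565460
s/sqrt(n) = 6.28 / 6.85565460 ≈ 0.91603215
t = -48.01 / 0.91603215 ≈ -52.410824

-52.4108


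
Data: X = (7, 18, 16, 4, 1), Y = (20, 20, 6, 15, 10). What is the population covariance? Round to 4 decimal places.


Cov = (1/n)*sum((xi-xbar)(yi-ybar))
n = 5, xbar = 46/5 = 9.2, ybar = 71/5 = 14.2
sum((xi-xbar)(yi-ybar)) = 12.8
Cov = 12.8 / 5 = 2.56

2.5600


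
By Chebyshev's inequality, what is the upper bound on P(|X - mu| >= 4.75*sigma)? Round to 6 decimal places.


P <= 1/k^2
k^2 = 4.75^2 = 22.5625
1/k^2 = 1 / 22.5625 = 16/361 ≈ 0.04432133

0.044321


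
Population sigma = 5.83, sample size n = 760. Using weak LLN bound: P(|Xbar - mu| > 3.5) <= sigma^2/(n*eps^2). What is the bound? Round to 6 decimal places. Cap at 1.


bound = min(1, sigma^2/(n*eps^2))
sigma^2 = 5.83^2 = 33.9889
n*eps^2 = 760 * 3.5^2 = 760 * 12.25 = 9310
sigma^2/(n*eps^2) = 33.9889 / 9310 ≈ 0.00365079

0.003651


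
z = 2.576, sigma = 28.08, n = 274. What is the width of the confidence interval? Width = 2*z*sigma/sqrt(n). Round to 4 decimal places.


width = 2*z*sigma/sqrt(n)
2*z*sigma = 2 * 2.576 * 28.08 = 144.66816
sqrt(274) ≈ 16.552945
width = 144.66816 / 16.552945 ≈ 8.739723

8.7397


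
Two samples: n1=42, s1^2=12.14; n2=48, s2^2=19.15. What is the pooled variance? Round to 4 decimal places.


sp^2 = ((n1-1)*s1^2 + (n2-1)*s2^2)/(n1+n2-2)
(n1-1)*s1^2 = 41 * 12.14 = 497.74
(n2-1)*s2^2 = 47 * 19.15 = 900.05
numerator = 497.74 + 900.05 = 1397.79
n1+n2-2 = 88
sp^2 = 1397.79 / 88 = 139779/8800 ≈ 15.883977

15.8840


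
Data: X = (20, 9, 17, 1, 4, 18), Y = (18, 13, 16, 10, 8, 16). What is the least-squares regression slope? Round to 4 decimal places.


b = sum((xi-xbar)(yi-ybar)) / sum((xi-xbar)^2)
n = 6, xbar = 69/6 = 11.5, ybar = 81/6 = 13.5
Sxy = sum((xi-xbar)(yi-ybar)) = 147.5
Sxx = sum((xi-xbar)^2) = 317.5
b = Sxy / Sxx = 59/127 ≈ 0.464567

0.4646


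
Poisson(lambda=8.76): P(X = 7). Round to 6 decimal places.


P = e^(-lam) * lam^k / k!
e^(-8.76) ≈ 0.0001568846
lam^k = 8.76^7 ≈ 3958482.626358
k! = 7! = 5040
P = 0.0001568846 * 3958482.626358 / 5040 ≈ 0.123219

0.123219


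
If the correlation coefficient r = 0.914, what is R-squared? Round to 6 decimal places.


R^2 = r^2 = (0.914)^2 = 0.835396

0.835396


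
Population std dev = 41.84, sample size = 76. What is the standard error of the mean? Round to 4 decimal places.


SE = sigma / sqrt(n)
sqrt(76) ≈ 8.717798
SE = 41.84 / 8.717798 ≈ 4.799377

4.7994


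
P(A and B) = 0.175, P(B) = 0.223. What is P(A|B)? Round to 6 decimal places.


P(A|B) = P(A and B) / P(B) = 0.175 / 0.223 = 175/223 ≈ 0.78475336

0.784753


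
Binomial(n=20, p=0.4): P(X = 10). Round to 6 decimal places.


P = C(n,k) * p^k * (1-p)^(n-k)
C(20,10) = 184756
p^k = 0.4^10 = 0.0001048576
(1-p)^(n-k) = 0.6^10 ≈ 0.006046618
P = 184756 * 0.0001048576 * 0.006046618 ≈ 0.117142

0.117142


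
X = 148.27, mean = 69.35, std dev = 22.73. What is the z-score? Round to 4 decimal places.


z = (X - mu) / sigma
X - mu = 148.27 - 69.35 = 78.92
z = 78.92 / 22.73 = 7892/2273 ≈ 3.472063

3.4721


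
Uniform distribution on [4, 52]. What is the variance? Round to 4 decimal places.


Var = (b-a)^2 / 12
(b-a)^2 = (52 - 4)^2 = 2304
Var = 2304/12 = 192

192.0000


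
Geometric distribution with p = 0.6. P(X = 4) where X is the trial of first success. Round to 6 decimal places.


P = (1-p)^(k-1) * p
(1-p)^(k-1) = 0.4^3 = 0.064
P = 0.064 * 0.6 = 0.0384

0.038400


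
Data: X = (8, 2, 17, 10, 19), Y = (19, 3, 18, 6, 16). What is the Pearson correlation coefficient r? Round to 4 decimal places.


r = sum((xi-xbar)(yi-ybar)) / sqrt(sum((xi-xbar)^2) * sum((yi-ybar)^2))
n = 5, xbar = 56/5 = 11.2, ybar = 62/5 = 12.4
Sxy = sum((xi-xbar)(yi-ybar)) = 133.6
Sxx = sum((xi-xbar)^2) = 190.8
Syy = sum((yi-ybar)^2) = 217.2
sqrt(Sxx*Syy) ≈ 203.572493
r = Sxy / sqrt(Sxx*Syy) = 133.6 / 203.572493 ≈ 0.656277

0.6563


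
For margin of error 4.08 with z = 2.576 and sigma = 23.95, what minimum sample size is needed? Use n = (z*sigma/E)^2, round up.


z*sigma/E = 2.576 * 23.95 / 4.08 = 77119/5100 ≈ 15.121373
(z*sigma/E)^2 ≈ 228.655908
round up: n = 229

229


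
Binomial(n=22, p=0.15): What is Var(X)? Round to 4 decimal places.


Var = n*p*(1-p) = 22 * 0.15 * 0.85 = 2.805

2.8050


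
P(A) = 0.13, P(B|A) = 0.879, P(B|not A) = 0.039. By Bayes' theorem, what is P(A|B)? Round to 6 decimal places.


P(A|B) = P(B|A)*P(A) / P(B), P(B) = P(B|A)*P(A) + P(B|not A)*P(not A)
P(B|A)*P(A) = 0.879 * 0.13 = 0.11427
P(B|not A)*P(not A) = 0.039 * 0.87 = 0.03393
P(B) = 0.11427 + 0.03393 = 0.1482
P(A|B) = 0.11427 / 0.1482 = 293/380 ≈ 0.77105263

0.771053


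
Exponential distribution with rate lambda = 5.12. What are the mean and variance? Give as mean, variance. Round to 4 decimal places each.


mean = 1/lam, var = 1/lam^2
mean = 1 / 5.12 = 25/128 ≈ 0.195313
lam^2 = 5.12^2 = 26.2144
var = 1 / 26.2144 ≈ 0.038147

0.1953, 0.0381


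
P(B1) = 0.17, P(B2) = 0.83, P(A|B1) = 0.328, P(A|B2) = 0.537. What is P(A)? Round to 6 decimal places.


P(A) = P(A|B1)*P(B1) + P(A|B2)*P(B2)
P(A|B1)*P(B1) = 0.328 * 0.17 = 0.05576
P(A|B2)*P(B2) = 0.537 * 0.83 = 0.44571
P(A) = 0.05576 + 0.44571 = 0.50147

0.501470


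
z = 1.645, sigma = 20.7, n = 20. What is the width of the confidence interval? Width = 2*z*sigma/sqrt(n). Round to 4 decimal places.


width = 2*z*sigma/sqrt(n)
2*z*sigma = 2 * 1.645 * 20.7 = 68.103
sqrt(20) ≈ 4.472136
width = 68.103 / 4.472136 ≈ 15.228294

15.2283


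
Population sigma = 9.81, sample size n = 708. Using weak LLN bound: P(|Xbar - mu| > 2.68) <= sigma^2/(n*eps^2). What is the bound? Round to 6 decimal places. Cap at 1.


bound = min(1, sigma^2/(n*eps^2))
sigma^2 = 9.81^2 = 96.2361
n*eps^2 = 708 * 2.68^2 = 708 * 7.1824 = 5085.1392
sigma^2/(n*eps^2) = 96.2361 / 5085.1392 ≈ 0.01892497

0.018925


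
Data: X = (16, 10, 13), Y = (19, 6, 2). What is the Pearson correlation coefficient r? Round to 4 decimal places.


r = sum((xi-xbar)(yi-ybar)) / sqrt(sum((xi-xbar)^2) * sum((yi-ybar)^2))
n = 3, xbar = 39/3 = 13, ybar = 27/3 = 9
Sxy = sum((xi-xbar)(yi-ybar)) = 39
Sxx = sum((xi-xbar)^2) = 18
Syy = sum((yi-ybar)^2) = 158
sqrt(Sxx*Syy) ≈ 53.329167
r = Sxy / sqrt(Sxx*Syy) = 39 / 53.329167 ≈ 0.731307

0.7313


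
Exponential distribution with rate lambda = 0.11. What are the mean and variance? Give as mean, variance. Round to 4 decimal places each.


mean = 1/lam, var = 1/lam^2
mean = 1 / 0.11 = 100/11 ≈ 9.090909
lam^2 = 0.11^2 = 0.0121
var = 1 / 0.0121 = 10000/121 ≈ 82.644628

9.0909, 82.6446


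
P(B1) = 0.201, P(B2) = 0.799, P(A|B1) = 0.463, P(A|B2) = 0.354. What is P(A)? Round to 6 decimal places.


P(A) = P(A|B1)*P(B1) + P(A|B2)*P(B2)
P(A|B1)*P(B1) = 0.463 * 0.201 = 0.093063
P(A|B2)*P(B2) = 0.354 * 0.799 = 0.282846
P(A) = 0.093063 + 0.282846 = 0.375909

0.375909


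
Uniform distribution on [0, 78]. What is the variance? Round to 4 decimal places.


Var = (b-a)^2 / 12
(b-a)^2 = (78 - 0)^2 = 6084
Var = 6084/12 = 507

507.0000


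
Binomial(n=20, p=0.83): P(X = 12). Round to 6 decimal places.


P = C(n,k) * p^k * (1-p)^(n-k)
C(20,12) = 125970
p^k = 0.83^12 ≈ 0.1068900
(1-p)^(n-k) = 0.17^8 ≈ 0.0000006975757
P = 125970 * 0.1068900 * 0.0000006975757 ≈ 0.009393

0.009393


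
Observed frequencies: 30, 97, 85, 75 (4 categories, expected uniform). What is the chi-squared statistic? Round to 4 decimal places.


chi2 = sum((O-E)^2/E), E = total/4
total = 287, E = 287/4 = 71.75
(30 - 71.75)^2 / 71.75 = 1743.0625 / 71.75 = 27889/1148 ≈ 24.293554
(97 - 71.75)^2 / 71.75 = 637.5625 / 71.75 = 10201/1148 ≈ 8.885889
(85 - 71.75)^2 / 71.75 = 175.5625 / 71.75 = 2809/1148 ≈ 2.446864
(75 - 71.75)^2 / 71.75 = 10.5625 / 71.75 = 169/1148 ≈ 0.147213
chi2 = 10267/287 ≈ 35.773519

35.7735


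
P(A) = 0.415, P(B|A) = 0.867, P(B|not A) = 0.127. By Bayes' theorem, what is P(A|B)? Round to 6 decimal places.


P(A|B) = P(B|A)*P(A) / P(B), P(B) = P(B|A)*P(A) + P(B|not A)*P(not A)
P(B|A)*P(A) = 0.867 * 0.415 = 0.359805
P(B|not A)*P(not A) = 0.127 * 0.585 = 0.074295
P(B) = 0.359805 + 0.074295 = 0.4341
P(A|B) = 0.359805 / 0.4341 ≈ 0.82885280

0.828853


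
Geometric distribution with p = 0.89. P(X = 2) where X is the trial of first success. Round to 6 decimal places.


P = (1-p)^(k-1) * p
(1-p)^(k-1) = 0.11^1 = 0.11
P = 0.11 * 0.89 = 0.0979

0.097900


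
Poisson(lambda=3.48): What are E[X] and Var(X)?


E[X] = Var(X) = lambda = 3.48

3.48, 3.48


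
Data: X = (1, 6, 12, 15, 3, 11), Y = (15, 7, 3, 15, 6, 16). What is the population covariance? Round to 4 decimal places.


Cov = (1/n)*sum((xi-xbar)(yi-ybar))
n = 6, xbar = 48/6 = 8, ybar = 62/6 = 31/3 ≈ 10.333333
sum((xi-xbar)(yi-ybar)) = 16
Cov = 16 / 6 = 8/3 ≈ 2.666667

2.6667


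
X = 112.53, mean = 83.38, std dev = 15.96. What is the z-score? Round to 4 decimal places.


z = (X - mu) / sigma
X - mu = 112.53 - 83.38 = 29.15
z = 29.15 / 15.96 = 2915/1596 ≈ 1.826441

1.8264


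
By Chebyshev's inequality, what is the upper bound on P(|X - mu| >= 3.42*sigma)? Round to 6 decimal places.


P <= 1/k^2
k^2 = 3.42^2 = 11.6964
1/k^2 = 1 / 11.6964 ≈ 0.08549639

0.085496


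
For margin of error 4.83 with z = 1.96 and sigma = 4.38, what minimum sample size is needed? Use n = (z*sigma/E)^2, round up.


z*sigma/E = 1.96 * 4.38 / 4.83 = 1022/575 ≈ 1.777391
(z*sigma/E)^2 ≈ 3.159120
round up: n = 4

4


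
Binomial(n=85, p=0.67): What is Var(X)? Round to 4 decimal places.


Var = n*p*(1-p) = 85 * 0.67 * 0.33 = 18.7935

18.7935


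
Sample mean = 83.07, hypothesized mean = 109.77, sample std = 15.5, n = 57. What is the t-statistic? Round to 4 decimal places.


t = (xbar - mu0) / (s/sqrt(n))
xbar - mu0 = 83.07 - 109.77 = -26.7
sqrt(57) ≈ 7.54983444
s/sqrt(n) = 15.5 / 7.54983444 ≈ 2.05302515
t = -26.7 / 2.05302515 ≈ -13.005199

-13.0052


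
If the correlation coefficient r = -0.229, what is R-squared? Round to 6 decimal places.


R^2 = r^2 = (-0.229)^2 = 0.052441

0.052441


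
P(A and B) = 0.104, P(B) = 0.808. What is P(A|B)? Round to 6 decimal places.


P(A|B) = P(A and B) / P(B) = 0.104 / 0.808 = 13/101 ≈ 0.12871287

0.128713


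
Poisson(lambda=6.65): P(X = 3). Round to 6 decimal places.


P = e^(-lam) * lam^k / k!
e^(-6.65) ≈ 0.001294022
lam^k = 6.65^3 = 294.079625
k! = 3! = 6
P = 0.001294022 * 294.079625 / 6 ≈ 0.063424

0.063424


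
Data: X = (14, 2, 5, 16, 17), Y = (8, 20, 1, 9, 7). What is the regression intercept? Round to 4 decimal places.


a = ybar - b*xbar, where b = sum((xi-xbar)(yi-ybar)) / sum((xi-xbar)^2)
n = 5, xbar = 54/5 = 10.8, ybar = 45/5 = 9
Sxy = sum((xi-xbar)(yi-ybar)) = -66
Sxx = sum((xi-xbar)^2) = 186.8
b = Sxy / Sxx = -165/467 ≈ -0.353319
a = 9 - (-0.353319) * 10.8 = 5985/467 ≈ 12.815846

12.8158


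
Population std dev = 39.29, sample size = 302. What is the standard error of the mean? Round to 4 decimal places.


SE = sigma / sqrt(n)
sqrt(302) ≈ 17.378147
SE = 39.29 / 17.378147 ≈ 2.260885

2.2609


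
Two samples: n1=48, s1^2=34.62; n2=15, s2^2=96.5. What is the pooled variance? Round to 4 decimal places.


sp^2 = ((n1-1)*s1^2 + (n2-1)*s2^2)/(n1+n2-2)
(n1-1)*s1^2 = 47 * 34.62 = 1627.14
(n2-1)*s2^2 = 14 * 96.5 = 1351
numerator = 1627.14 + 1351 = 2978.14
n1+n2-2 = 61
sp^2 = 2978.14 / 61 = 148907/3050 ≈ 48.821967

48.8220


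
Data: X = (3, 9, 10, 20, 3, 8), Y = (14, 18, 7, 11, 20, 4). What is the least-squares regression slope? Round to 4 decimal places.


b = sum((xi-xbar)(yi-ybar)) / sum((xi-xbar)^2)
n = 6, xbar = 53/6 ≈ 8.833333, ybar = 74/6 = 37/3 ≈ 12.333333
Sxy = sum((xi-xbar)(yi-ybar)) = -203/3 ≈ -67.666667
Sxx = sum((xi-xbar)^2) = 1169/6 ≈ 194.833333
b = Sxy / Sxx = -58/167 ≈ -0.347305

-0.3473


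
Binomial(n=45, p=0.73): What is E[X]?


E[X] = n*p = 45 * 0.73 = 32.85

32.85


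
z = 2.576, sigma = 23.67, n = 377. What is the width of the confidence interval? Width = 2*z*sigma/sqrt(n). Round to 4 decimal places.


width = 2*z*sigma/sqrt(n)
2*z*sigma = 2 * 2.576 * 23.67 = 121.94784
sqrt(377) ≈ 19.416488
width = 121.94784 / 19.416488 ≈ 6.280633

6.2806


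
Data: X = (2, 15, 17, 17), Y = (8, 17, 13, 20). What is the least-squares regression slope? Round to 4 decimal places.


b = sum((xi-xbar)(yi-ybar)) / sum((xi-xbar)^2)
n = 4, xbar = 51/4 = 12.75, ybar = 58/4 = 14.5
Sxy = sum((xi-xbar)(yi-ybar)) = 92.5
Sxx = sum((xi-xbar)^2) = 156.75
b = Sxy / Sxx = 370/627 ≈ 0.590112

0.5901


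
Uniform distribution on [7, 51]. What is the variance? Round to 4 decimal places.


Var = (b-a)^2 / 12
(b-a)^2 = (51 - 7)^2 = 1936
Var = 1936/12 ≈ 161.333333

161.3333


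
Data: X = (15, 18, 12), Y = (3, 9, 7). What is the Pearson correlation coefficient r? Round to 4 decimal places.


r = sum((xi-xbar)(yi-ybar)) / sqrt(sum((xi-xbar)^2) * sum((yi-ybar)^2))
n = 3, xbar = 45/3 = 15, ybar = 19/3 ≈ 6.333333
Sxy = sum((xi-xbar)(yi-ybar)) = 6
Sxx = sum((xi-xbar)^2) = 18
Syy = sum((yi-ybar)^2) = 56/3 ≈ 18.666667
sqrt(Sxx*Syy) ≈ 18.330303
r = Sxy / sqrt(Sxx*Syy) = 6 / 18.330303 ≈ 0.327327

0.3273


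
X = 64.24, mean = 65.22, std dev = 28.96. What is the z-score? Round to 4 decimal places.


z = (X - mu) / sigma
X - mu = 64.24 - 65.22 = -0.98
z = -0.98 / 28.96 = -49/1448 ≈ -0.033840

-0.0338


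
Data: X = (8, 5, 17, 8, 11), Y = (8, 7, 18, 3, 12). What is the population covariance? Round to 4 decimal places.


Cov = (1/n)*sum((xi-xbar)(yi-ybar))
n = 5, xbar = 49/5 = 9.8, ybar = 48/5 = 9.6
sum((xi-xbar)(yi-ybar)) = 90.6
Cov = 90.6 / 5 = 18.12

18.1200


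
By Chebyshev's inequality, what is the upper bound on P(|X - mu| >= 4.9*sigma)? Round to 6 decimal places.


P <= 1/k^2
k^2 = 4.9^2 = 24.01
1/k^2 = 1 / 24.01 = 100/2401 ≈ 0.04164931

0.041649


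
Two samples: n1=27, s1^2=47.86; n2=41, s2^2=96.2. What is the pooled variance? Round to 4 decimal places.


sp^2 = ((n1-1)*s1^2 + (n2-1)*s2^2)/(n1+n2-2)
(n1-1)*s1^2 = 26 * 47.86 = 1244.36
(n2-1)*s2^2 = 40 * 96.2 = 3848
numerator = 1244.36 + 3848 = 5092.36
n1+n2-2 = 66
sp^2 = 5092.36 / 66 = 127309/1650 ≈ 77.156970

77.1570


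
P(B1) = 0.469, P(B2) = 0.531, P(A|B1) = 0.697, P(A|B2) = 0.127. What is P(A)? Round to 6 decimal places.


P(A) = P(A|B1)*P(B1) + P(A|B2)*P(B2)
P(A|B1)*P(B1) = 0.697 * 0.469 = 0.326893
P(A|B2)*P(B2) = 0.127 * 0.531 = 0.067437
P(A) = 0.326893 + 0.067437 = 0.39433

0.394330


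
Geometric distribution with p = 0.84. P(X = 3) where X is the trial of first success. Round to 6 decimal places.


P = (1-p)^(k-1) * p
(1-p)^(k-1) = 0.16^2 = 0.0256
P = 0.0256 * 0.84 = 0.021504

0.021504


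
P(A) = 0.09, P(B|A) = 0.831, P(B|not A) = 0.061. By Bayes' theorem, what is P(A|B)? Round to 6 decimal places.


P(A|B) = P(B|A)*P(A) / P(B), P(B) = P(B|A)*P(A) + P(B|not A)*P(not A)
P(B|A)*P(A) = 0.831 * 0.09 = 0.07479
P(B|not A)*P(not A) = 0.061 * 0.91 = 0.05551
P(B) = 0.07479 + 0.05551 = 0.1303
P(A|B) = 0.07479 / 0.1303 ≈ 0.57398312

0.573983


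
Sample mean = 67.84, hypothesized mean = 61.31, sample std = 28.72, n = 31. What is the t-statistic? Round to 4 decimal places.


t = (xbar - mu0) / (s/sqrt(n))
xbar - mu0 = 67.84 - 61.31 = 6.53
sqrt(31) ≈ 5.56776436
s/sqrt(n) = 28.72 / 5.56776436 ≈ 5.15826427
t = 6.53 / 5.15826427 ≈ 1.265930

1.2659


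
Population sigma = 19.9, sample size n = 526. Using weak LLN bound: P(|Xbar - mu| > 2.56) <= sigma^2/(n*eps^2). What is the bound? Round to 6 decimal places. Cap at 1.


bound = min(1, sigma^2/(n*eps^2))
sigma^2 = 19.9^2 = 396.01
n*eps^2 = 526 * 2.56^2 = 526 * 6.5536 = 3447.1936
sigma^2/(n*eps^2) = 396.01 / 3447.1936 ≈ 0.11487896

0.114879


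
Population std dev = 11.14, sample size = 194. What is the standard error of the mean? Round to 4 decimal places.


SE = sigma / sqrt(n)
sqrt(194) ≈ 13.928388
SE = 11.14 / 13.928388 ≈ 0.799805

0.7998


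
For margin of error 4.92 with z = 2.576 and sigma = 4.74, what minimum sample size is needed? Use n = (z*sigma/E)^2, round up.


z*sigma/E = 2.576 * 4.74 / 4.92 = 12719/5125 ≈ 2.481756
(z*sigma/E)^2 ≈ 6.159113
round up: n = 7

7


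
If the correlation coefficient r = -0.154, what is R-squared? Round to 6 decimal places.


R^2 = r^2 = (-0.154)^2 = 0.023716

0.023716


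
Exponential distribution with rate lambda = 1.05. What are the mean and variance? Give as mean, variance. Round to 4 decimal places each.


mean = 1/lam, var = 1/lam^2
mean = 1 / 1.05 = 20/21 ≈ 0.952381
lam^2 = 1.05^2 = 1.1025
var = 1 / 1.1025 = 400/441 ≈ 0.907029

0.9524, 0.9070


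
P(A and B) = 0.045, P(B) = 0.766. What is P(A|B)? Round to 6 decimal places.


P(A|B) = P(A and B) / P(B) = 0.045 / 0.766 = 45/766 ≈ 0.05874674

0.058747


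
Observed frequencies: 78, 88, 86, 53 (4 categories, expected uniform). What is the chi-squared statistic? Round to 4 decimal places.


chi2 = sum((O-E)^2/E), E = total/4
total = 305, E = 305/4 = 76.25
(78 - 76.25)^2 / 76.25 = 3.0625 / 76.25 = 49/1220 ≈ 0.040164
(88 - 76.25)^2 / 76.25 = 138.0625 / 76.25 = 2209/1220 ≈ 1.810656
(86 - 76.25)^2 / 76.25 = 95.0625 / 76.25 = 1521/1220 ≈ 1.246721
(53 - 76.25)^2 / 76.25 = 540.5625 / 76.25 = 8649/1220 ≈ 7.089344
chi2 = 3107/305 ≈ 10.186885

10.1869


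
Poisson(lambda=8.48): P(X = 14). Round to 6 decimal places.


P = e^(-lam) * lam^k / k!
e^(-8.48) ≈ 0.0002075787
lam^k = 8.48^14 ≈ 9943560754546.978397
k! = 14! = 87178291200
P = 0.0002075787 * 9943560754546.978397 / 87178291200 ≈ 0.023676

0.023676


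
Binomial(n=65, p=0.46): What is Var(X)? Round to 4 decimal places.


Var = n*p*(1-p) = 65 * 0.46 * 0.54 = 16.146

16.1460


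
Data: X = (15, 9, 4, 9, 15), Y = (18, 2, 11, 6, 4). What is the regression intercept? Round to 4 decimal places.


a = ybar - b*xbar, where b = sum((xi-xbar)(yi-ybar)) / sum((xi-xbar)^2)
n = 5, xbar = 52/5 = 10.4, ybar = 41/5 = 8.2
Sxy = sum((xi-xbar)(yi-ybar)) = 19.6
Sxx = sum((xi-xbar)^2) = 87.2
b = Sxy / Sxx = 49/218 ≈ 0.224771
a = 8.2 - 0.224771 * 10.4 = 639/109 ≈ 5.862385

5.8624


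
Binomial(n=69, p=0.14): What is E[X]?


E[X] = n*p = 69 * 0.14 = 9.66

9.66


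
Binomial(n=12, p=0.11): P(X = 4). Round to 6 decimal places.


P = C(n,k) * p^k * (1-p)^(n-k)
C(12,4) = 495
p^k = 0.11^4 = 0.00014641
(1-p)^(n-k) = 0.89^8 ≈ 0.3936589
P = 495 * 0.00014641 * 0.3936589 ≈ 0.028530

0.028530


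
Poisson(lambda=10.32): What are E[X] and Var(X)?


E[X] = Var(X) = lambda = 10.32

10.32, 10.32


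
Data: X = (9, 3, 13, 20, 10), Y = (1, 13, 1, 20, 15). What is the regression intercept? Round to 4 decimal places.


a = ybar - b*xbar, where b = sum((xi-xbar)(yi-ybar)) / sum((xi-xbar)^2)
n = 5, xbar = 55/5 = 11, ybar = 50/5 = 10
Sxy = sum((xi-xbar)(yi-ybar)) = 61
Sxx = sum((xi-xbar)^2) = 154
b = Sxy / Sxx = 61/154 ≈ 0.396104
a = 10 - 0.396104 * 11 = 79/14 ≈ 5.642857

5.6429


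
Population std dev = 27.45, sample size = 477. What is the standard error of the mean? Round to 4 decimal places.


SE = sigma / sqrt(n)
sqrt(477) ≈ 21.840330
SE = 27.45 / 21.840330 ≈ 1.256849

1.2568


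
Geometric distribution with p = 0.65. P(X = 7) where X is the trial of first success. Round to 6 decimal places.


P = (1-p)^(k-1) * p
(1-p)^(k-1) = 0.35^6 ≈ 0.001838266
P = 0.001838266 * 0.65 ≈ 0.001194873

0.001195


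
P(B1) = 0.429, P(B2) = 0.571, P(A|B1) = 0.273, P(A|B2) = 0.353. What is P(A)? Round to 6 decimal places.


P(A) = P(A|B1)*P(B1) + P(A|B2)*P(B2)
P(A|B1)*P(B1) = 0.273 * 0.429 = 0.117117
P(A|B2)*P(B2) = 0.353 * 0.571 = 0.201563
P(A) = 0.117117 + 0.201563 = 0.31868

0.318680


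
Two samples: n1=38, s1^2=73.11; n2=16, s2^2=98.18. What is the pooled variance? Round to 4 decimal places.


sp^2 = ((n1-1)*s1^2 + (n2-1)*s2^2)/(n1+n2-2)
(n1-1)*s1^2 = 37 * 73.11 = 2705.07
(n2-1)*s2^2 = 15 * 98.18 = 1472.7
numerator = 2705.07 + 1472.7 = 4177.77
n1+n2-2 = 52
sp^2 = 4177.77 / 52 = 417777/5200 ≈ 80.341731

80.3417


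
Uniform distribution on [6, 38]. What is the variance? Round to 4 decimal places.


Var = (b-a)^2 / 12
(b-a)^2 = (38 - 6)^2 = 1024
Var = 1024/12 ≈ 85.333333

85.3333


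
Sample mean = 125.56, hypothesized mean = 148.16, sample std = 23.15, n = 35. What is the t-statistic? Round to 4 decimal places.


t = (xbar - mu0) / (s/sqrt(n))
xbar - mu0 = 125.56 - 148.16 = -22.6
sqrt(35) ≈ 5.91607978
s/sqrt(n) = 23.15 / 5.91607978 ≈ 3.91306420
t = -22.6 / 3.91306420 ≈ -5.775525

-5.7755


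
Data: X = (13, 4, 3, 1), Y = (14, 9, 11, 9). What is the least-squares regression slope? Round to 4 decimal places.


b = sum((xi-xbar)(yi-ybar)) / sum((xi-xbar)^2)
n = 4, xbar = 21/4 = 5.25, ybar = 43/4 = 10.75
Sxy = sum((xi-xbar)(yi-ybar)) = 34.25
Sxx = sum((xi-xbar)^2) = 84.75
b = Sxy / Sxx = 137/339 ≈ 0.404130

0.4041


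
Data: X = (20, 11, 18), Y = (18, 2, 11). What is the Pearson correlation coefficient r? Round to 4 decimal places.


r = sum((xi-xbar)(yi-ybar)) / sqrt(sum((xi-xbar)^2) * sum((yi-ybar)^2))
n = 3, xbar = 49/3 ≈ 16.333333, ybar = 31/3 ≈ 10.333333
Sxy = sum((xi-xbar)(yi-ybar)) = 221/3 ≈ 73.666667
Sxx = sum((xi-xbar)^2) = 134/3 ≈ 44.666667
Syy = sum((yi-ybar)^2) = 386/3 ≈ 128.666667
sqrt(Sxx*Syy) ≈ 75.809703
r = Sxy / sqrt(Sxx*Syy) = 73.666667 / 75.809703 ≈ 0.971731

0.9717


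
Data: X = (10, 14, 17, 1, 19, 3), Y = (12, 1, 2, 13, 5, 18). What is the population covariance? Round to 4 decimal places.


Cov = (1/n)*sum((xi-xbar)(yi-ybar))
n = 6, xbar = 64/6 = 32/3 ≈ 10.666667, ybar = 51/6 = 8.5
sum((xi-xbar)(yi-ybar)) = -214
Cov = -214 / 6 = -107/3 ≈ -35.666667

-35.6667


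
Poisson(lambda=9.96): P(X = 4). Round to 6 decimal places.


P = e^(-lam) * lam^k / k!
e^(-9.96) ≈ 0.00004725274
lam^k = 9.96^4 ≈ 9840.957443
k! = 4! = 24
P = 0.00004725274 * 9840.957443 / 24 ≈ 0.019376

0.019376


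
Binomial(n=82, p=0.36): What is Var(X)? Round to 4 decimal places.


Var = n*p*(1-p) = 82 * 0.36 * 0.64 = 18.8928

18.8928


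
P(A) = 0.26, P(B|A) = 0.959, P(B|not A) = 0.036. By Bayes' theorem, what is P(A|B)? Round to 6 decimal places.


P(A|B) = P(B|A)*P(A) / P(B), P(B) = P(B|A)*P(A) + P(B|not A)*P(not A)
P(B|A)*P(A) = 0.959 * 0.26 = 0.24934
P(B|not A)*P(not A) = 0.036 * 0.74 = 0.02664
P(B) = 0.24934 + 0.02664 = 0.27598
P(A|B) = 0.24934 / 0.27598 ≈ 0.90347127

0.903471


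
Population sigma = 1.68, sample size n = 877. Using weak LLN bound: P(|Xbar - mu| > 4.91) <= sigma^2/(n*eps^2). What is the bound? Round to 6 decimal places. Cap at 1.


bound = min(1, sigma^2/(n*eps^2))
sigma^2 = 1.68^2 = 2.8224
n*eps^2 = 877 * 4.91^2 = 877 * 24.1081 = 21142.8037
sigma^2/(n*eps^2) = 2.8224 / 21142.8037 ≈ 0.00013349

0.000133


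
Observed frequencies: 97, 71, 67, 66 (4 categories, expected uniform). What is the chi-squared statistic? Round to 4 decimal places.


chi2 = sum((O-E)^2/E), E = total/4
total = 301, E = 301/4 = 75.25
(97 - 75.25)^2 / 75.25 = 473.0625 / 75.25 = 7569/1204 ≈ 6.286545
(71 - 75.25)^2 / 75.25 = 18.0625 / 75.25 = 289/1204 ≈ 0.240033
(67 - 75.25)^2 / 75.25 = 68.0625 / 75.25 = 1089/1204 ≈ 0.904485
(66 - 75.25)^2 / 75.25 = 85.5625 / 75.25 = 1369/1204 ≈ 1.137043
chi2 = 2579/301 ≈ 8.568106

8.5681


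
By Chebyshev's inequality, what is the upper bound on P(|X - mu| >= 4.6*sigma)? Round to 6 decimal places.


P <= 1/k^2
k^2 = 4.6^2 = 21.16
1/k^2 = 1 / 21.16 = 25/529 ≈ 0.04725898

0.047259


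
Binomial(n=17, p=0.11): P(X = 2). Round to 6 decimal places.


P = C(n,k) * p^k * (1-p)^(n-k)
C(17,2) = 136
p^k = 0.11^2 = 0.0121
(1-p)^(n-k) = 0.89^15 ≈ 0.1741206
P = 136 * 0.0121 * 0.1741206 ≈ 0.286533

0.286533


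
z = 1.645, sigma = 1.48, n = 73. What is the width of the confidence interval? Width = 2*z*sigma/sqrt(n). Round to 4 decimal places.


width = 2*z*sigma/sqrt(n)
2*z*sigma = 2 * 1.645 * 1.48 = 4.8692
sqrt(73) ≈ 8.544004
width = 4.8692 / 8.544004 ≈ 0.569897

0.5699


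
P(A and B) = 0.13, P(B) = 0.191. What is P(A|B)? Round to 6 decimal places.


P(A|B) = P(A and B) / P(B) = 0.13 / 0.191 = 130/191 ≈ 0.68062827

0.680628


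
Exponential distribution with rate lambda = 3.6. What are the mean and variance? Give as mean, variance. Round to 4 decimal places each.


mean = 1/lam, var = 1/lam^2
mean = 1 / 3.6 = 5/18 ≈ 0.277778
lam^2 = 3.6^2 = 12.96
var = 1 / 12.96 = 25/324 ≈ 0.077160

0.2778, 0.0772


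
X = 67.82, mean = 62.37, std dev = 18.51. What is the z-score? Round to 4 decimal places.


z = (X - mu) / sigma
X - mu = 67.82 - 62.37 = 5.45
z = 5.45 / 18.51 = 545/1851 ≈ 0.294435

0.2944


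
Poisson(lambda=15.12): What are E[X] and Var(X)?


E[X] = Var(X) = lambda = 15.12

15.12, 15.12


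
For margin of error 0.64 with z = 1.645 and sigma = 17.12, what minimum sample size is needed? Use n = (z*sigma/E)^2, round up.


z*sigma/E = 1.645 * 17.12 / 0.64 = 44.00375
(z*sigma/E)^2 ≈ 1936.330014
round up: n = 1937

1937


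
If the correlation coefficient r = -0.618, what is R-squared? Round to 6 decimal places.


R^2 = r^2 = (-0.618)^2 = 0.381924

0.381924


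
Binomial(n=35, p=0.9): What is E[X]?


E[X] = n*p = 35 * 0.9 = 31.5

31.5


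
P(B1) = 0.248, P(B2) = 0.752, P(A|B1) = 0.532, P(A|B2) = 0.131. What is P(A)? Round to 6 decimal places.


P(A) = P(A|B1)*P(B1) + P(A|B2)*P(B2)
P(A|B1)*P(B1) = 0.532 * 0.248 = 0.131936
P(A|B2)*P(B2) = 0.131 * 0.752 = 0.098512
P(A) = 0.131936 + 0.098512 = 0.230448

0.230448


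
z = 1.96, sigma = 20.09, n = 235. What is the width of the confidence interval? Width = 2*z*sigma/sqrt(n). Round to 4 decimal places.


width = 2*z*sigma/sqrt(n)
2*z*sigma = 2 * 1.96 * 20.09 = 78.7528
sqrt(235) ≈ 15.329710
width = 78.7528 / 15.329710 ≈ 5.137266

5.1373


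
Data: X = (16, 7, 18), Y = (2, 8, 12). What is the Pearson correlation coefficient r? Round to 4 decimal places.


r = sum((xi-xbar)(yi-ybar)) / sqrt(sum((xi-xbar)^2) * sum((yi-ybar)^2))
n = 3, xbar = 41/3 ≈ 13.666667, ybar = 22/3 ≈ 7.333333
Sxy = sum((xi-xbar)(yi-ybar)) = 10/3 ≈ 3.333333
Sxx = sum((xi-xbar)^2) = 206/3 ≈ 68.666667
Syy = sum((yi-ybar)^2) = 152/3 ≈ 50.666667
sqrt(Sxx*Syy) ≈ 58.983990
r = Sxy / sqrt(Sxx*Syy) = 3.333333 / 58.983990 ≈ 0.056513

0.0565


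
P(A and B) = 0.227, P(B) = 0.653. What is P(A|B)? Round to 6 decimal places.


P(A|B) = P(A and B) / P(B) = 0.227 / 0.653 = 227/653 ≈ 0.34762634

0.347626


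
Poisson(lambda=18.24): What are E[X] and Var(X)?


E[X] = Var(X) = lambda = 18.24

18.24, 18.24


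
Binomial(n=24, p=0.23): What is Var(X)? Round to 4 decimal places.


Var = n*p*(1-p) = 24 * 0.23 * 0.77 = 4.2504

4.2504


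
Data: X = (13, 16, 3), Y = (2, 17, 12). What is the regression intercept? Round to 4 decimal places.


a = ybar - b*xbar, where b = sum((xi-xbar)(yi-ybar)) / sum((xi-xbar)^2)
n = 3, xbar = 32/3 ≈ 10.666667, ybar = 31/3 ≈ 10.333333
Sxy = sum((xi-xbar)(yi-ybar)) = 10/3 ≈ 3.333333
Sxx = sum((xi-xbar)^2) = 278/3 ≈ 92.666667
b = Sxy / Sxx = 5/139 ≈ 0.035971
a = 10.333333 - 0.035971 * 10.666667 = 1383/139 ≈ 9.949640

9.9496


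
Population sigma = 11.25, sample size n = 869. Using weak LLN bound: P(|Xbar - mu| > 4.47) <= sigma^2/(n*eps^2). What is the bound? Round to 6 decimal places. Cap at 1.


bound = min(1, sigma^2/(n*eps^2))
sigma^2 = 11.25^2 = 126.5625
n*eps^2 = 869 * 4.47^2 = 869 * 19.9809 = 17363.4021
sigma^2/(n*eps^2) = 126.5625 / 17363.4021 ≈ 0.00728904

0.007289


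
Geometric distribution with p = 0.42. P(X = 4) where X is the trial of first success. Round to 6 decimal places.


P = (1-p)^(k-1) * p
(1-p)^(k-1) = 0.58^3 = 0.195112
P = 0.195112 * 0.42 = 0.08194704

0.081947


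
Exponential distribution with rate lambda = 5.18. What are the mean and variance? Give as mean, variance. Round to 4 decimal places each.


mean = 1/lam, var = 1/lam^2
mean = 1 / 5.18 = 50/259 ≈ 0.193050
lam^2 = 5.18^2 = 26.8324
var = 1 / 26.8324 ≈ 0.037268

0.1931, 0.0373


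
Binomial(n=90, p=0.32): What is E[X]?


E[X] = n*p = 90 * 0.32 = 28.8

28.8


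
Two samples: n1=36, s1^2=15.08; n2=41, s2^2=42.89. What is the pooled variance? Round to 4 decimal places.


sp^2 = ((n1-1)*s1^2 + (n2-1)*s2^2)/(n1+n2-2)
(n1-1)*s1^2 = 35 * 15.08 = 527.8
(n2-1)*s2^2 = 40 * 42.89 = 1715.6
numerator = 527.8 + 1715.6 = 2243.4
n1+n2-2 = 75
sp^2 = 2243.4 / 75 = 29.912

29.9120


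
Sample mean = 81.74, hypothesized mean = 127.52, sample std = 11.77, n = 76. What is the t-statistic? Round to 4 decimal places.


t = (xbar - mu0) / (s/sqrt(n))
xbar - mu0 = 81.74 - 127.52 = -45.78
sqrt(76) ≈ 8.71779789
s/sqrt(n) = 11.77 / 8.71779789 ≈ 1.35011159
t = -45.78 / 1.35011159 ≈ -33.908308

-33.9083


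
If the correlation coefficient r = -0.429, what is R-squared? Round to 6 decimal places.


R^2 = r^2 = (-0.429)^2 = 0.184041

0.184041


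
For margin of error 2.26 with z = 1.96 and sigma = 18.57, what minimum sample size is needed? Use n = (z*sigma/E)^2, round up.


z*sigma/E = 1.96 * 18.57 / 2.26 = 90993/5650 ≈ 16.104956
(z*sigma/E)^2 ≈ 259.369600
round up: n = 260

260


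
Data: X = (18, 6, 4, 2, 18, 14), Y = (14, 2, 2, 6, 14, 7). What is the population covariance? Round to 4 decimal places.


Cov = (1/n)*sum((xi-xbar)(yi-ybar))
n = 6, xbar = 62/6 = 31/3 ≈ 10.333333, ybar = 45/6 = 7.5
sum((xi-xbar)(yi-ybar)) = 169
Cov = 169 / 6 = 169/6 ≈ 28.166667

28.1667


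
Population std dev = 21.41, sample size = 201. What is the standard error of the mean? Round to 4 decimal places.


SE = sigma / sqrt(n)
sqrt(201) ≈ 14.177447
SE = 21.41 / 14.177447 ≈ 1.510145

1.5101


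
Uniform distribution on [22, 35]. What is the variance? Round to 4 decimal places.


Var = (b-a)^2 / 12
(b-a)^2 = (35 - 22)^2 = 169
Var = 169/12 ≈ 14.083333

14.0833


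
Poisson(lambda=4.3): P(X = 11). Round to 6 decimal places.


P = e^(-lam) * lam^k / k!
e^(-4.3) ≈ 0.01356856
lam^k = 4.3^11 ≈ 9292937.394712
k! = 11! = 39916800
P = 0.01356856 * 9292937.394712 / 39916800 ≈ 0.003159

0.003159


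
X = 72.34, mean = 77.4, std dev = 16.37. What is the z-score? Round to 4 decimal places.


z = (X - mu) / sigma
X - mu = 72.34 - 77.4 = -5.06
z = -5.06 / 16.37 = -506/1637 ≈ -0.309102

-0.3091


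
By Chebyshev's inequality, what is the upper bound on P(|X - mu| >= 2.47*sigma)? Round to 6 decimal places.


P <= 1/k^2
k^2 = 2.47^2 = 6.1009
1/k^2 = 1 / 6.1009 ≈ 0.16391024

0.163910


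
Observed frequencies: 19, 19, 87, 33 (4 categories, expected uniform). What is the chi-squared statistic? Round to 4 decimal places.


chi2 = sum((O-E)^2/E), E = total/4
total = 158, E = 158/4 = 39.5
(19 - 39.5)^2 / 39.5 = 420.25 / 39.5 = 1681/158 ≈ 10.639241
(19 - 39.5)^2 / 39.5 = 420.25 / 39.5 = 1681/158 ≈ 10.639241
(87 - 39.5)^2 / 39.5 = 2256.25 / 39.5 = 9025/158 ≈ 57.120253
(33 - 39.5)^2 / 39.5 = 42.25 / 39.5 = 169/158 ≈ 1.069620
chi2 = 6278/79 ≈ 79.468354

79.4684


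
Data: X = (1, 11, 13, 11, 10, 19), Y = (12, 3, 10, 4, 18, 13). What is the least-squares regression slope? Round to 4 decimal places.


b = sum((xi-xbar)(yi-ybar)) / sum((xi-xbar)^2)
n = 6, xbar = 65/6 ≈ 10.833333, ybar = 60/6 = 10
Sxy = sum((xi-xbar)(yi-ybar)) = -4
Sxx = sum((xi-xbar)^2) = 1013/6 ≈ 168.833333
b = Sxy / Sxx = -24/1013 ≈ -0.023692

-0.0237


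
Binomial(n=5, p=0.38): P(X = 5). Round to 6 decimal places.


P = C(n,k) * p^k * (1-p)^(n-k)
C(5,5) = 1
p^k = 0.38^5 ≈ 0.007923517
(1-p)^(n-k) = 0.62^0 = 1
P = 1 * 0.007923517 * 1 ≈ 0.007924

0.007924


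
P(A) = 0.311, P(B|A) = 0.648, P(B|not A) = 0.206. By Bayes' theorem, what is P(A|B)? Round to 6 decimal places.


P(A|B) = P(B|A)*P(A) / P(B), P(B) = P(B|A)*P(A) + P(B|not A)*P(not A)
P(B|A)*P(A) = 0.648 * 0.311 = 0.201528
P(B|not A)*P(not A) = 0.206 * 0.689 = 0.141934
P(B) = 0.201528 + 0.141934 = 0.343462
P(A|B) = 0.201528 / 0.343462 ≈ 0.58675487

0.586755


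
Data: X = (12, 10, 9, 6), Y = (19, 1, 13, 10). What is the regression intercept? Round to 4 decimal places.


a = ybar - b*xbar, where b = sum((xi-xbar)(yi-ybar)) / sum((xi-xbar)^2)
n = 4, xbar = 37/4 = 9.25, ybar = 43/4 = 10.75
Sxy = sum((xi-xbar)(yi-ybar)) = 17.25
Sxx = sum((xi-xbar)^2) = 18.75
b = Sxy / Sxx = 0.92
a = 10.75 - 0.92 * 9.25 = 2.24

2.2400


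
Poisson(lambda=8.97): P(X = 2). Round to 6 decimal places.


P = e^(-lam) * lam^k / k!
e^(-8.97) ≈ 0.0001271682
lam^k = 8.97^2 = 80.4609
k! = 2! = 2
P = 0.0001271682 * 80.4609 / 2 ≈ 0.005116

0.005116


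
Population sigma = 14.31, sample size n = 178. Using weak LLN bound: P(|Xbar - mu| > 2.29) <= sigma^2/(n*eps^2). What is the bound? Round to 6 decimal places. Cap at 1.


bound = min(1, sigma^2/(n*eps^2))
sigma^2 = 14.31^2 = 204.7761
n*eps^2 = 178 * 2.29^2 = 178 * 5.2441 = 933.4498
sigma^2/(n*eps^2) = 204.7761 / 933.4498 ≈ 0.21937559

0.219376


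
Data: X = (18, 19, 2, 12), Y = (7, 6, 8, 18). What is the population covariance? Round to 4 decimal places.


Cov = (1/n)*sum((xi-xbar)(yi-ybar))
n = 4, xbar = 51/4 = 12.75, ybar = 39/4 = 9.75
sum((xi-xbar)(yi-ybar)) = -25.25
Cov = -25.25 / 4 = -6.3125

-6.3125


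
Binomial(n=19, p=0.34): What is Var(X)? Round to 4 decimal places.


Var = n*p*(1-p) = 19 * 0.34 * 0.66 = 4.2636

4.2636


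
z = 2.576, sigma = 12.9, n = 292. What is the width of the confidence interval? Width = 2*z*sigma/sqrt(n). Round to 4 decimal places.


width = 2*z*sigma/sqrt(n)
2*z*sigma = 2 * 2.576 * 12.9 = 66.4608
sqrt(292) ≈ 17.088007
width = 66.4608 / 17.088007 ≈ 3.889324

3.8893


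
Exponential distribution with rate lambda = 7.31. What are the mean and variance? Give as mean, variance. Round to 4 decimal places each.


mean = 1/lam, var = 1/lam^2
mean = 1 / 7.31 = 100/731 ≈ 0.136799
lam^2 = 7.31^2 = 53.4361
var = 1 / 53.4361 ≈ 0.018714

0.1368, 0.0187


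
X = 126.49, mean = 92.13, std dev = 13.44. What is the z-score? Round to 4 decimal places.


z = (X - mu) / sigma
X - mu = 126.49 - 92.13 = 34.36
z = 34.36 / 13.44 = 859/336 ≈ 2.556548

2.5565


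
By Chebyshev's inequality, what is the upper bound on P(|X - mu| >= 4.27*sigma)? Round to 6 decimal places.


P <= 1/k^2
k^2 = 4.27^2 = 18.2329
1/k^2 = 1 / 18.2329 ≈ 0.05484591

0.054846


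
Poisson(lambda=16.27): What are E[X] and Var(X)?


E[X] = Var(X) = lambda = 16.27

16.27, 16.27


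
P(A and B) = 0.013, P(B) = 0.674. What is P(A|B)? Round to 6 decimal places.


P(A|B) = P(A and B) / P(B) = 0.013 / 0.674 = 13/674 ≈ 0.01928783

0.019288


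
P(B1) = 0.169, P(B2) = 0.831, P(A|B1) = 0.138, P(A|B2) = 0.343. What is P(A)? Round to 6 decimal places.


P(A) = P(A|B1)*P(B1) + P(A|B2)*P(B2)
P(A|B1)*P(B1) = 0.138 * 0.169 = 0.023322
P(A|B2)*P(B2) = 0.343 * 0.831 = 0.285033
P(A) = 0.023322 + 0.285033 = 0.308355

0.308355
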